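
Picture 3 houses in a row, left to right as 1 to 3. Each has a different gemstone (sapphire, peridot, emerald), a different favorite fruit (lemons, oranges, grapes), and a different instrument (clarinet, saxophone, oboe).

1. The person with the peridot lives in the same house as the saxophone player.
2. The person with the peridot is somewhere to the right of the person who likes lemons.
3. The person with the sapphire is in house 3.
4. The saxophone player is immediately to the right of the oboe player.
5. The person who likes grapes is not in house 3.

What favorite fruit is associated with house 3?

oranges

From clue 3, the person with the sapphire must be in house 3.
So house 1 gets emerald for gemstone.
So house 2 gets peridot for gemstone.
That leaves oranges as the favorite fruit for house 3.
Clue 1 places the saxophone player in house 2.
The person who likes lemons is in house 1 (clue 2).
Clue 4 places the oboe player in house 1.
House 2 favorite fruit: only grapes fits.
House 3's instrument must be clarinet (nothing else left).
So: house 1 = emerald/lemons/oboe, house 2 = peridot/grapes/saxophone, house 3 = sapphire/oranges/clarinet.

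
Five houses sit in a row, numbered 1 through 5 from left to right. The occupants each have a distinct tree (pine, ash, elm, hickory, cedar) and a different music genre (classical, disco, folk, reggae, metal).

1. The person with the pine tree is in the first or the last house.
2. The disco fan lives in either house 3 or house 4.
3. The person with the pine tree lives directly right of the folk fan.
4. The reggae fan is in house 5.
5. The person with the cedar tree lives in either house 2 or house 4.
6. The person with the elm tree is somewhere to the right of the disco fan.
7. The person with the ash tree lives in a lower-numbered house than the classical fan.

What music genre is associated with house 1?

metal

From clue 3, the person with the pine tree must be in house 5.
Clue 3 places the folk fan in house 4.
The reggae fan is in house 5 (clue 4).
House 2 tree: only cedar fits.
House 4 tree: only elm fits.
House 1's music genre must be metal (nothing else left).
So house 2 gets classical for music genre.
House 3 music genre: only disco fits.
The person with the ash tree is in house 1 (clue 7).
House 3's tree must be hickory (nothing else left).
So: house 1 = ash/metal, house 2 = cedar/classical, house 3 = hickory/disco, house 4 = elm/folk, house 5 = pine/reggae.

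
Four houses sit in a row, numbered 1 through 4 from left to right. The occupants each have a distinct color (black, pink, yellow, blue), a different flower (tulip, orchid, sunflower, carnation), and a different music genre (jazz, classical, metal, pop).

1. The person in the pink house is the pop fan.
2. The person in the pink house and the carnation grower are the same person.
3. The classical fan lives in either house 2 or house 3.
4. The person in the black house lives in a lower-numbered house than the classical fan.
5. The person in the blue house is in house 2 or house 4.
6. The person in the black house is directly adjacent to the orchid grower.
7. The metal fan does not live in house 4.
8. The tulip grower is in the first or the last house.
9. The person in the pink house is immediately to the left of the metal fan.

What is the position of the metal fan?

2

So house 3 gets yellow for color.
House 4 color: only blue fits.
That leaves jazz as the music genre for house 4.
So house 1 gets pop for music genre.
From clue 1, the person in the pink house must be in house 1.
From clue 2, the carnation grower must be in house 1.
From clue 9, the metal fan must be in house 2.
House 2 color: only black fits.
House 3 music genre: only classical fits.
Clue 6: the orchid grower is in house 3.
House 2's flower must be sunflower (nothing else left).
The only flower still possible for house 4 is tulip.
So: house 1 = pink/carnation/pop, house 2 = black/sunflower/metal, house 3 = yellow/orchid/classical, house 4 = blue/tulip/jazz.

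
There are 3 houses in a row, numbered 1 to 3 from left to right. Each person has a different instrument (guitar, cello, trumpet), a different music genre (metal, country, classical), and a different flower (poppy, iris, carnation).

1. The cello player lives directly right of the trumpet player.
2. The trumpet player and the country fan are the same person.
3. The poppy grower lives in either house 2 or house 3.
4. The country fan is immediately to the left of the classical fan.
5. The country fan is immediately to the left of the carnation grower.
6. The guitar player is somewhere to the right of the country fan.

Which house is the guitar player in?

House 1 instrument: only trumpet fits.
House 1's flower must be iris (nothing else left).
From clue 1, the cello player must be in house 2.
From clue 2, the country fan must be in house 1.
Clue 4: the classical fan is in house 2.
Clue 5 places the carnation grower in house 2.
So house 3 gets guitar for instrument.
The only music genre still possible for house 3 is metal.
The only flower still possible for house 3 is poppy.
So: house 1 = trumpet/country/iris, house 2 = cello/classical/carnation, house 3 = guitar/metal/poppy.

3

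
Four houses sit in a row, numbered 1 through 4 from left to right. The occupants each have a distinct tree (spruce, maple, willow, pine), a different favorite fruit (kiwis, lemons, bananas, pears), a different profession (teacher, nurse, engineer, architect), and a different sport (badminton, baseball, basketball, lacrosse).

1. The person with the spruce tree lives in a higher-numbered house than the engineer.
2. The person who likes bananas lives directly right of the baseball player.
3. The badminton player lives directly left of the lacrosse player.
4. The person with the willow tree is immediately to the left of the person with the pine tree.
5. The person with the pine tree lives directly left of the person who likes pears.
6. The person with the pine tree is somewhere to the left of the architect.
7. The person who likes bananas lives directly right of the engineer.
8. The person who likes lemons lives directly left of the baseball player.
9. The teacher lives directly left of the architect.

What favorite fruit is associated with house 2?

kiwis

That leaves nurse as the profession for house 1.
The only profession still possible for house 4 is architect.
Clue 9 places the teacher in house 3.
That leaves engineer as the profession for house 2.
Clue 7: the person who likes bananas is in house 3.
The only favorite fruit still possible for house 4 is pears.
The baseball player is in house 2 (clue 2).
From clue 5, the person with the pine tree must be in house 3.
Clue 8: the person who likes lemons is in house 1.
House 2's favorite fruit must be kiwis (nothing else left).
By clue 3, the badminton player is in house 3.
Clue 3: the lacrosse player is in house 4.
Clue 4 places the person with the willow tree in house 2.
The only tree still possible for house 1 is maple.
House 4's tree must be spruce (nothing else left).
That leaves basketball as the sport for house 1.
So: house 1 = maple/lemons/nurse/basketball, house 2 = willow/kiwis/engineer/baseball, house 3 = pine/bananas/teacher/badminton, house 4 = spruce/pears/architect/lacrosse.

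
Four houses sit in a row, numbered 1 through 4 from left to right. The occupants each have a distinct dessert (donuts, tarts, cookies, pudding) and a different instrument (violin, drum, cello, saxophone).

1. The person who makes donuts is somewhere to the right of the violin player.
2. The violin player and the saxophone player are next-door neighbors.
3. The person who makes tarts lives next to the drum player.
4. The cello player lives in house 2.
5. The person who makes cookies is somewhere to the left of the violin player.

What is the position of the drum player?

From clue 4, the cello player must be in house 2.
Clue 1 places the person who makes donuts in house 4.
The saxophone player is in house 4 (clue 2).
The only instrument still possible for house 1 is drum.
House 3's instrument must be violin (nothing else left).
From clue 3, the person who makes tarts must be in house 2.
House 1 dessert: only cookies fits.
House 3 dessert: only pudding fits.
So: house 1 = cookies/drum, house 2 = tarts/cello, house 3 = pudding/violin, house 4 = donuts/saxophone.

1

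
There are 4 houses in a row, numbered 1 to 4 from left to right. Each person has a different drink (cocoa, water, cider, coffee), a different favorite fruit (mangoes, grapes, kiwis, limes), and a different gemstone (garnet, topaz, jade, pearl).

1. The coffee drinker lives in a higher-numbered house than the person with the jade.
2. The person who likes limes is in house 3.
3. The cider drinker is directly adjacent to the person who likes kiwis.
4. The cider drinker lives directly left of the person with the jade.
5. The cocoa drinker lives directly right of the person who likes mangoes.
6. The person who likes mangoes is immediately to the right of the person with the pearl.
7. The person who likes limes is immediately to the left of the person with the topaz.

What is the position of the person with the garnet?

The person who likes limes is in house 3 (clue 2).
From clue 7, the person with the topaz must be in house 4.
By clue 5, the cocoa drinker is in house 3.
Clue 6 places the person with the pearl in house 1.
That leaves coffee as the drink for house 4.
So house 1 gets kiwis for favorite fruit.
The only favorite fruit still possible for house 2 is mangoes.
House 4 favorite fruit: only grapes fits.
By clue 3, the cider drinker is in house 2.
Clue 4: the person with the jade is in house 3.
That leaves water as the drink for house 1.
That leaves garnet as the gemstone for house 2.
So: house 1 = water/kiwis/pearl, house 2 = cider/mangoes/garnet, house 3 = cocoa/limes/jade, house 4 = coffee/grapes/topaz.

2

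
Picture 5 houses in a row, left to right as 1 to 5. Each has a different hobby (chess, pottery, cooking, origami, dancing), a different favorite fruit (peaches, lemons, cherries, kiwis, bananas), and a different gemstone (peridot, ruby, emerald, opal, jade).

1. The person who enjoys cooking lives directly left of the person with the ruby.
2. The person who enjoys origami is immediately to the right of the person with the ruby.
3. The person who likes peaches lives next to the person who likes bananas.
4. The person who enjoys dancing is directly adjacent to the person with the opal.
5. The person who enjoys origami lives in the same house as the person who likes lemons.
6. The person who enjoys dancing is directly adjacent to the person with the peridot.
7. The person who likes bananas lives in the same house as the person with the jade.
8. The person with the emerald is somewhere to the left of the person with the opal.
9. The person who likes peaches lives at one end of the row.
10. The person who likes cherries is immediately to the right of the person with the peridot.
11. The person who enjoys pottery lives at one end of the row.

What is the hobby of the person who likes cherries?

dancing

So house 5 gets opal for gemstone.
Clue 4: the person who enjoys dancing is in house 4.
From clue 6, the person with the peridot must be in house 3.
By clue 10, the person who likes cherries is in house 4.
House 2 favorite fruit: only bananas fits.
So house 1 gets emerald for gemstone.
The person who likes peaches is in house 1 (clue 3).
The person with the jade is in house 2 (clue 7).
House 2's hobby must be chess (nothing else left).
House 4's gemstone must be ruby (nothing else left).
By clue 1, the person who enjoys cooking is in house 3.
Clue 2: the person who enjoys origami is in house 5.
Clue 5: the person who likes lemons is in house 5.
That leaves pottery as the hobby for house 1.
The only favorite fruit still possible for house 3 is kiwis.
So: house 1 = pottery/peaches/emerald, house 2 = chess/bananas/jade, house 3 = cooking/kiwis/peridot, house 4 = dancing/cherries/ruby, house 5 = origami/lemons/opal.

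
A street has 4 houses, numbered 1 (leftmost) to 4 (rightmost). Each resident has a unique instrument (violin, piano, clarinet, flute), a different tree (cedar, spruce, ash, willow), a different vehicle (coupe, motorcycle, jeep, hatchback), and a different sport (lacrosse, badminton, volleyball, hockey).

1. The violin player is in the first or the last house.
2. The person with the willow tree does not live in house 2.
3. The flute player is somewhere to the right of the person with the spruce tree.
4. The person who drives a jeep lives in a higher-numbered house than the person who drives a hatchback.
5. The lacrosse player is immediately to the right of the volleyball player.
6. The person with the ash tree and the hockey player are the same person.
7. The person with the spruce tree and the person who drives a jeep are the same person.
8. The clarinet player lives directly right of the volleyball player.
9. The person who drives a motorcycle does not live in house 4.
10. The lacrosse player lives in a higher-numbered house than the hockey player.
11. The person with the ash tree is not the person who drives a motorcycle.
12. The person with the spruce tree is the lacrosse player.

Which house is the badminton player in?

4

House 4 vehicle: only coupe fits.
That leaves badminton as the sport for house 4.
That leaves lacrosse as the sport for house 3.
From clue 5, the volleyball player must be in house 2.
The clarinet player is in house 3 (clue 8).
Clue 12: the person with the spruce tree is in house 3.
That leaves piano as the instrument for house 2.
That leaves flute as the instrument for house 4.
That leaves hockey as the sport for house 1.
Clue 6 places the person with the ash tree in house 1.
Clue 7: the person who drives a jeep is in house 3.
That leaves violin as the instrument for house 1.
The only tree still possible for house 2 is cedar.
The only tree still possible for house 4 is willow.
The only vehicle still possible for house 1 is hatchback.
House 2's vehicle must be motorcycle (nothing else left).
So: house 1 = violin/ash/hatchback/hockey, house 2 = piano/cedar/motorcycle/volleyball, house 3 = clarinet/spruce/jeep/lacrosse, house 4 = flute/willow/coupe/badminton.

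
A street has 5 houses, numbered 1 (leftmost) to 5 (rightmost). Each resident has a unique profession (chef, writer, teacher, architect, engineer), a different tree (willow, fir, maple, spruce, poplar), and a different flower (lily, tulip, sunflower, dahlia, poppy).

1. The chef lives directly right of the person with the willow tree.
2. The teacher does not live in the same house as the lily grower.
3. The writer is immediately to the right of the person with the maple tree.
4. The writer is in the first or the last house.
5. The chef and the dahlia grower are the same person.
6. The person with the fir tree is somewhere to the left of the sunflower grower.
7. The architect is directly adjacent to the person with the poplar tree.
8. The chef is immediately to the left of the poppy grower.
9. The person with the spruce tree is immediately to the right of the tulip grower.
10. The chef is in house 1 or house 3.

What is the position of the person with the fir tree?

The writer is in house 5 (clue 4).
From clue 10, the chef must be in house 3.
By clue 1, the person with the willow tree is in house 2.
Clue 3 places the person with the maple tree in house 4.
By clue 5, the dahlia grower is in house 3.
From clue 8, the poppy grower must be in house 4.
Clue 9 places the person with the spruce tree in house 3.
From clue 9, the tulip grower must be in house 2.
The only tree still possible for house 5 is poplar.
The only flower still possible for house 1 is lily.
The only flower still possible for house 5 is sunflower.
Clue 7: the architect is in house 4.
That leaves engineer as the profession for house 1.
So house 2 gets teacher for profession.
House 1 tree: only fir fits.
So: house 1 = engineer/fir/lily, house 2 = teacher/willow/tulip, house 3 = chef/spruce/dahlia, house 4 = architect/maple/poppy, house 5 = writer/poplar/sunflower.

1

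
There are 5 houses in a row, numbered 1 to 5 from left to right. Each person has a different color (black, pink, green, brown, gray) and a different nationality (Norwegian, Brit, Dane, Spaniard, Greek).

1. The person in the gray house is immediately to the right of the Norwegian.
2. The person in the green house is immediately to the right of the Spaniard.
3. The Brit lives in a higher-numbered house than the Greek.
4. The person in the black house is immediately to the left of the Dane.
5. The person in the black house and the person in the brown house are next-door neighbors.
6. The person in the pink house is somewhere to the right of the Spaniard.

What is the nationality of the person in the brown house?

The person in the black house is narrowed to house 1 or 2 or 3 or 4; consider each.
Placing it in house 1 and house 3 and house 4 leads to a contradiction, so it's in house 2.
Clue 4 places the Dane in house 3.
House 1's color must be brown (nothing else left).
So house 5 gets Brit for nationality.
House 4 color: only pink fits.
The only nationality still possible for house 1 is Greek.
Clue 6 places the Spaniard in house 2.
The only nationality still possible for house 4 is Norwegian.
From clue 1, the person in the gray house must be in house 5.
By clue 2, the person in the green house is in house 3.
So: house 1 = brown/Greek, house 2 = black/Spaniard, house 3 = green/Dane, house 4 = pink/Norwegian, house 5 = gray/Brit.

Greek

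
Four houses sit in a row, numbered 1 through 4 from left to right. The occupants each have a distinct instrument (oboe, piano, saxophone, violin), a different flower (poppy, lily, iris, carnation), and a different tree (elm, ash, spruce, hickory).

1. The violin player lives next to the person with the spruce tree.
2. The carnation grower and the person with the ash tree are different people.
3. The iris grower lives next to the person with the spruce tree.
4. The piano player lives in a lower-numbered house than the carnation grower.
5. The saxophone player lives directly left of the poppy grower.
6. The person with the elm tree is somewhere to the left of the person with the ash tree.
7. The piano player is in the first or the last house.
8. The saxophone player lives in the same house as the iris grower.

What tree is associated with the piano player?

elm

The piano player is in house 1 (clue 7).
House 1's flower must be lily (nothing else left).
The saxophone player is narrowed to house 2 or 3; consider each.
Placing it in house 3 leads to a contradiction, so it's in house 2.
The poppy grower is in house 3 (clue 5).
Clue 8: the iris grower is in house 2.
So house 4 gets carnation for flower.
The person with the spruce tree is in house 3 (clue 3).
So house 4 gets hickory for tree.
From clue 1, the violin player must be in house 4.
Clue 6: the person with the elm tree is in house 1.
House 3's instrument must be oboe (nothing else left).
So house 2 gets ash for tree.
So: house 1 = piano/lily/elm, house 2 = saxophone/iris/ash, house 3 = oboe/poppy/spruce, house 4 = violin/carnation/hickory.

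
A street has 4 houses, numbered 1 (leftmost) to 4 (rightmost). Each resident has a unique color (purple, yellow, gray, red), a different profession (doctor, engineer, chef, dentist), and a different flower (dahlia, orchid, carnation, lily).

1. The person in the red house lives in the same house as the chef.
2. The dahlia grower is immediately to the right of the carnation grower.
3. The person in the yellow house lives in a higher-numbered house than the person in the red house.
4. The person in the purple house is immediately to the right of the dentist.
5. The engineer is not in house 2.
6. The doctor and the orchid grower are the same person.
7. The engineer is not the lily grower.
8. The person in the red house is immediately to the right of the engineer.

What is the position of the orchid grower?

4

Clue 8 places the person in the red house in house 2.
From clue 8, the engineer must be in house 1.
The only color still possible for house 1 is gray.
The chef is in house 2 (clue 1).
House 3's profession must be dentist (nothing else left).
House 4 profession: only doctor fits.
So house 1 gets carnation for flower.
Clue 2 places the dahlia grower in house 2.
Clue 4: the person in the purple house is in house 4.
By clue 6, the orchid grower is in house 4.
So house 3 gets yellow for color.
House 3 flower: only lily fits.
So: house 1 = gray/engineer/carnation, house 2 = red/chef/dahlia, house 3 = yellow/dentist/lily, house 4 = purple/doctor/orchid.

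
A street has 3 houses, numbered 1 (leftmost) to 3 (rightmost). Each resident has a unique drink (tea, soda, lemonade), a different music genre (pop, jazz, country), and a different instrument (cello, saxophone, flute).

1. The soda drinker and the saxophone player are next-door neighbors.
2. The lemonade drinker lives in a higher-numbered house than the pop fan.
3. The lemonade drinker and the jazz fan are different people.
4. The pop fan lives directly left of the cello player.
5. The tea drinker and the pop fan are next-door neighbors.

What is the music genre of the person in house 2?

The lemonade drinker is narrowed to house 2 or 3; consider each.
Placing it in house 2 leads to a contradiction, so it's in house 3.
That leaves country as the music genre for house 3.
The soda drinker is narrowed to house 1 or 2; consider each.
Placing it in house 1 leads to a contradiction, so it's in house 2.
That leaves tea as the drink for house 1.
From clue 5, the pop fan must be in house 2.
House 1 music genre: only jazz fits.
Clue 4: the cello player is in house 3.
That leaves saxophone as the instrument for house 1.
That leaves flute as the instrument for house 2.
So: house 1 = tea/jazz/saxophone, house 2 = soda/pop/flute, house 3 = lemonade/country/cello.

pop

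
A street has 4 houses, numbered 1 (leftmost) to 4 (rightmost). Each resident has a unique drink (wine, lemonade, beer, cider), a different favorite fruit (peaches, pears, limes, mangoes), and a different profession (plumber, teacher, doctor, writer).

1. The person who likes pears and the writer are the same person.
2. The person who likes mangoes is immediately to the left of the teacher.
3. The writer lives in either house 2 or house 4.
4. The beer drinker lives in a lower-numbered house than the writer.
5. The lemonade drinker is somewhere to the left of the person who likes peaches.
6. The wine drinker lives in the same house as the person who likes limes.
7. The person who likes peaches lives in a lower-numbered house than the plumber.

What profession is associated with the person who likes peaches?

So house 1 gets doctor for profession.
The lemonade drinker is narrowed to house 1 or 2; consider each.
Placing it in house 2 leads to a contradiction, so it's in house 1.
By clue 4, the writer is in house 4.
So house 1 gets mangoes for favorite fruit.
House 2 profession: only teacher fits.
House 3 profession: only plumber fits.
From clue 1, the person who likes pears must be in house 4.
Clue 7: the person who likes peaches is in house 2.
House 3 favorite fruit: only limes fits.
The wine drinker is in house 3 (clue 6).
That leaves beer as the drink for house 2.
The only drink still possible for house 4 is cider.
So: house 1 = lemonade/mangoes/doctor, house 2 = beer/peaches/teacher, house 3 = wine/limes/plumber, house 4 = cider/pears/writer.

teacher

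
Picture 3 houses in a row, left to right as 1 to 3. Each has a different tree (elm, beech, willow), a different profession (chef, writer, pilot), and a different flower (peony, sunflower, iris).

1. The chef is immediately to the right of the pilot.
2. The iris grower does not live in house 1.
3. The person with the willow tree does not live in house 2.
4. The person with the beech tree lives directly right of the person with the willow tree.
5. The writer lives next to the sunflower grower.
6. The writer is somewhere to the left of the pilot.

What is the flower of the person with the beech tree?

Clue 4: the person with the beech tree is in house 2.
From clue 4, the person with the willow tree must be in house 1.
Clue 6: the writer is in house 1.
The pilot is in house 2 (clue 6).
House 3 tree: only elm fits.
So house 3 gets chef for profession.
Clue 5 places the sunflower grower in house 2.
So house 1 gets peony for flower.
That leaves iris as the flower for house 3.
So: house 1 = willow/writer/peony, house 2 = beech/pilot/sunflower, house 3 = elm/chef/iris.

sunflower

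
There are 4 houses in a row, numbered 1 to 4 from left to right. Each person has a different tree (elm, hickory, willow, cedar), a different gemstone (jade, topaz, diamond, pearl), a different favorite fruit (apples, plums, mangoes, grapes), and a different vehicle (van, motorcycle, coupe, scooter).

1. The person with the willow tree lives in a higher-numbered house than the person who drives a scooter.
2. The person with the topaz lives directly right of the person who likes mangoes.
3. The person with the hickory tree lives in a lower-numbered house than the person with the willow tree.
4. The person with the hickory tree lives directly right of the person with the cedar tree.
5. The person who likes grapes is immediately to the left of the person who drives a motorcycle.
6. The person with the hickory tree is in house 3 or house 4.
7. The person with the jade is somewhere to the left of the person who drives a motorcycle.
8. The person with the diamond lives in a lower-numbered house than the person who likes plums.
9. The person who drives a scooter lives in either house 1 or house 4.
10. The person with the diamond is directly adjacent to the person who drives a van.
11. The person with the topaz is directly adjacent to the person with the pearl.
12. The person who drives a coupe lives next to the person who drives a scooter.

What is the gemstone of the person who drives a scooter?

Clue 6: the person with the hickory tree is in house 3.
Clue 9: the person who drives a scooter is in house 1.
By clue 12, the person who drives a coupe is in house 2.
From clue 3, the person with the willow tree must be in house 4.
The person with the cedar tree is in house 2 (clue 4).
The only tree still possible for house 1 is elm.
The person with the diamond is narrowed to house 2 or 3; consider each.
Placing it in house 3 leads to a contradiction, so it's in house 2.
From clue 10, the person who drives a van must be in house 3.
House 4 vehicle: only motorcycle fits.
From clue 5, the person who likes grapes must be in house 3.
House 1 gemstone: only jade fits.
House 1's favorite fruit must be apples (nothing else left).
House 2's favorite fruit must be mangoes (nothing else left).
House 4 favorite fruit: only plums fits.
By clue 2, the person with the topaz is in house 3.
Clue 11 places the person with the pearl in house 4.
So: house 1 = elm/jade/apples/scooter, house 2 = cedar/diamond/mangoes/coupe, house 3 = hickory/topaz/grapes/van, house 4 = willow/pearl/plums/motorcycle.

jade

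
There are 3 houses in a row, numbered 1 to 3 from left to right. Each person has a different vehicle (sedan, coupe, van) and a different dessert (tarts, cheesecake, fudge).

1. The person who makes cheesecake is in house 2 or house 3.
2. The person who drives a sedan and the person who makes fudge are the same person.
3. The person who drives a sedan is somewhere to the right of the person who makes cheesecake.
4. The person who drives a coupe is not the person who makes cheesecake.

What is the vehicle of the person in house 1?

From clue 3, the person who drives a sedan must be in house 3.
From clue 3, the person who makes cheesecake must be in house 2.
The only vehicle still possible for house 1 is coupe.
House 2 vehicle: only van fits.
Clue 2 places the person who makes fudge in house 3.
House 1 dessert: only tarts fits.
So: house 1 = coupe/tarts, house 2 = van/cheesecake, house 3 = sedan/fudge.

coupe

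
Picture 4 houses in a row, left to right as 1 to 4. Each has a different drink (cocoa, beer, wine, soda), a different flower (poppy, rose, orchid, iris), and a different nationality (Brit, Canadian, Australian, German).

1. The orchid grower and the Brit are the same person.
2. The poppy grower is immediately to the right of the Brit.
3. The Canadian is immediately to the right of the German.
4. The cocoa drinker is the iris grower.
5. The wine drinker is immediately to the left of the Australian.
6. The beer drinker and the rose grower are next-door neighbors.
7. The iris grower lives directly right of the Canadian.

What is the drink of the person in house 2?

House 4 nationality: only Australian fits.
Clue 5: the wine drinker is in house 3.
The iris grower is in house 4 (clue 4).
From clue 7, the Canadian must be in house 3.
That leaves cocoa as the drink for house 4.
Clue 3 places the German in house 2.
House 1's nationality must be Brit (nothing else left).
By clue 1, the orchid grower is in house 1.
From clue 2, the poppy grower must be in house 2.
The only flower still possible for house 3 is rose.
From clue 6, the beer drinker must be in house 2.
So house 1 gets soda for drink.
So: house 1 = soda/orchid/Brit, house 2 = beer/poppy/German, house 3 = wine/rose/Canadian, house 4 = cocoa/iris/Australian.

beer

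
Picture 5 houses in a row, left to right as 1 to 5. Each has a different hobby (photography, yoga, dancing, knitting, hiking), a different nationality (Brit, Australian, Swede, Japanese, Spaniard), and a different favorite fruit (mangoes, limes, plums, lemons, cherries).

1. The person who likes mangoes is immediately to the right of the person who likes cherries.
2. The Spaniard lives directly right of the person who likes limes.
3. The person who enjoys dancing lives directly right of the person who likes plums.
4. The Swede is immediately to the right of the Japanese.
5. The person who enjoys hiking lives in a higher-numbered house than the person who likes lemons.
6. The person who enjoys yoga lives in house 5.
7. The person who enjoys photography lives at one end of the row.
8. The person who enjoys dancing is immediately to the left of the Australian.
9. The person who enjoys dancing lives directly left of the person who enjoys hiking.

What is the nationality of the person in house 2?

Swede

By clue 6, the person who enjoys yoga is in house 5.
House 5 favorite fruit: only mangoes fits.
Clue 1: the person who likes cherries is in house 4.
So house 1 gets photography for hobby.
The person who enjoys dancing is narrowed to house 2 or 3; consider each.
Placing it in house 3 leads to a contradiction, so it's in house 2.
From clue 3, the person who likes plums must be in house 1.
Clue 8: the Australian is in house 3.
Clue 9 places the person who enjoys hiking in house 3.
The only hobby still possible for house 4 is knitting.
By clue 2, the Spaniard is in house 4.
The person who likes limes is in house 3 (clue 2).
Clue 5: the person who likes lemons is in house 2.
Clue 4: the Swede is in house 2.
The only nationality still possible for house 1 is Japanese.
So house 5 gets Brit for nationality.
So: house 1 = photography/Japanese/plums, house 2 = dancing/Swede/lemons, house 3 = hiking/Australian/limes, house 4 = knitting/Spaniard/cherries, house 5 = yoga/Brit/mangoes.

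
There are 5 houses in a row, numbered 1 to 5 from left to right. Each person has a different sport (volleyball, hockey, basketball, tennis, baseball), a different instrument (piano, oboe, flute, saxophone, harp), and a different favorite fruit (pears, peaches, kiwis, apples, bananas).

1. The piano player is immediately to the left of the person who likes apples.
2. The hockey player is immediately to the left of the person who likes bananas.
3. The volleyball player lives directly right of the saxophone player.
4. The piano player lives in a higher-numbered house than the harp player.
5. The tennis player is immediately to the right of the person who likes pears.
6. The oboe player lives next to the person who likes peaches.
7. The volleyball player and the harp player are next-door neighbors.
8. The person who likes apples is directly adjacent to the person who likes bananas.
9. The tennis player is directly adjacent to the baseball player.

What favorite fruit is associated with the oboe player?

The volleyball player is narrowed to house 2 or 3 or 4; consider each.
Placing it in house 3 and house 4 leads to a contradiction, so it's in house 2.
Clue 3 places the saxophone player in house 1.
House 3's instrument must be harp (nothing else left).
From clue 4, the piano player must be in house 4.
Clue 1 places the person who likes apples in house 5.
Clue 8: the person who likes bananas is in house 4.
From clue 2, the hockey player must be in house 3.
The oboe player is in house 2 (clue 6).
That leaves basketball as the sport for house 1.
House 4's sport must be tennis (nothing else left).
So house 5 gets baseball for sport.
House 5 instrument: only flute fits.
Clue 5 places the person who likes pears in house 3.
The only favorite fruit still possible for house 1 is peaches.
The only favorite fruit still possible for house 2 is kiwis.
So: house 1 = basketball/saxophone/peaches, house 2 = volleyball/oboe/kiwis, house 3 = hockey/harp/pears, house 4 = tennis/piano/bananas, house 5 = baseball/flute/apples.

kiwis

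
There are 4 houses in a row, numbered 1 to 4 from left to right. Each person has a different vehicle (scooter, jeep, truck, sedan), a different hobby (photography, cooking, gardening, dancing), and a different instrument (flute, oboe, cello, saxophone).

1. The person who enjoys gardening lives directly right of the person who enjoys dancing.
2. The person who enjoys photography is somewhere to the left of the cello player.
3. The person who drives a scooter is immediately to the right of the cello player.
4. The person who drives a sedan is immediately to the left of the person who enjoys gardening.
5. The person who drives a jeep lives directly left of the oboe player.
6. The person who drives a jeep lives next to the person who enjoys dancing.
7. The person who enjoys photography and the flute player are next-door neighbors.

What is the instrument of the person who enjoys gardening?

The person who drives a scooter is narrowed to house 3 or 4; consider each.
Placing it in house 3 leads to a contradiction, so it's in house 4.
The cello player is in house 3 (clue 3).
By clue 6, the person who enjoys dancing is in house 2.
Clue 1 places the person who enjoys gardening in house 3.
By clue 4, the person who drives a sedan is in house 2.
Clue 7: the flute player is in house 2.
House 1's hobby must be photography (nothing else left).
House 4 hobby: only cooking fits.
So house 1 gets saxophone for instrument.
So house 4 gets oboe for instrument.
Clue 5 places the person who drives a jeep in house 3.
House 1 vehicle: only truck fits.
So: house 1 = truck/photography/saxophone, house 2 = sedan/dancing/flute, house 3 = jeep/gardening/cello, house 4 = scooter/cooking/oboe.

cello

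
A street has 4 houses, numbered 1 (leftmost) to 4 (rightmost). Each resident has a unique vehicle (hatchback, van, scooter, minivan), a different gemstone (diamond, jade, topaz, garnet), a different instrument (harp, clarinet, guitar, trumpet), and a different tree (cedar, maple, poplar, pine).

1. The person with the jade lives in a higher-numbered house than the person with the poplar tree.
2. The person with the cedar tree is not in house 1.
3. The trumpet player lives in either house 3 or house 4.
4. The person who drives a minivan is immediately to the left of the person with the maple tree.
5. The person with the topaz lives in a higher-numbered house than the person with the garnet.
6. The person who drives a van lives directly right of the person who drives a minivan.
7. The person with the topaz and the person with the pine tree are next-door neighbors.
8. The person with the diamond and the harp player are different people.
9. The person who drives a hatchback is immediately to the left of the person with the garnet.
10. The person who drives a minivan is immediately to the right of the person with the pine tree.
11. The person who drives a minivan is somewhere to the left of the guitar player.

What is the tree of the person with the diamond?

House 1 gemstone: only diamond fits.
From clue 7, the person with the topaz must be in house 3.
By clue 7, the person with the pine tree is in house 2.
The person who drives a minivan is in house 3 (clue 10).
Clue 11 places the guitar player in house 4.
The only gemstone still possible for house 2 is garnet.
The only gemstone still possible for house 4 is jade.
House 1's instrument must be clarinet (nothing else left).
So house 2 gets harp for instrument.
House 3's instrument must be trumpet (nothing else left).
House 1 tree: only poplar fits.
Clue 4 places the person with the maple tree in house 4.
The person who drives a hatchback is in house 1 (clue 9).
That leaves scooter as the vehicle for house 2.
House 4 vehicle: only van fits.
The only tree still possible for house 3 is cedar.
So: house 1 = hatchback/diamond/clarinet/poplar, house 2 = scooter/garnet/harp/pine, house 3 = minivan/topaz/trumpet/cedar, house 4 = van/jade/guitar/maple.

poplar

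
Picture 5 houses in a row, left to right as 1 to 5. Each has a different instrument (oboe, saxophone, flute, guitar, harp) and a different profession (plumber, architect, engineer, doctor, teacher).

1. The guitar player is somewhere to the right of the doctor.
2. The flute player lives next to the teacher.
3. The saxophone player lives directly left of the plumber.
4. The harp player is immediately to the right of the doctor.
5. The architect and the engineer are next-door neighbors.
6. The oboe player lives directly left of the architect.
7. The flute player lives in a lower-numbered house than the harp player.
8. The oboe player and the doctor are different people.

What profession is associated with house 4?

The flute player is narrowed to house 1 or 2 or 3 or 4; consider each.
Placing it in house 2 and house 3 and house 4 leads to a contradiction, so it's in house 1.
Clue 2 places the teacher in house 2.
The only profession still possible for house 1 is doctor.
The harp player is in house 2 (clue 4).
House 5 instrument: only guitar fits.
House 3 profession: only engineer fits.
From clue 5, the architect must be in house 4.
From clue 6, the oboe player must be in house 3.
So house 4 gets saxophone for instrument.
So house 5 gets plumber for profession.
So: house 1 = flute/doctor, house 2 = harp/teacher, house 3 = oboe/engineer, house 4 = saxophone/architect, house 5 = guitar/plumber.

architect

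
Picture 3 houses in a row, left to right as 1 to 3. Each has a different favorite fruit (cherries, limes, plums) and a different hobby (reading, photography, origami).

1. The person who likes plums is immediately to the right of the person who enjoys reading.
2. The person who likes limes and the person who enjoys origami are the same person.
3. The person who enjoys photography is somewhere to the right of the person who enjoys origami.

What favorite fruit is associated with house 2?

The only hobby still possible for house 3 is photography.
The person who likes limes is narrowed to house 1 or 2; consider each.
Placing it in house 2 leads to a contradiction, so it's in house 1.
By clue 2, the person who enjoys origami is in house 1.
House 2 hobby: only reading fits.
Clue 1 places the person who likes plums in house 3.
The only favorite fruit still possible for house 2 is cherries.
So: house 1 = limes/origami, house 2 = cherries/reading, house 3 = plums/photography.

cherries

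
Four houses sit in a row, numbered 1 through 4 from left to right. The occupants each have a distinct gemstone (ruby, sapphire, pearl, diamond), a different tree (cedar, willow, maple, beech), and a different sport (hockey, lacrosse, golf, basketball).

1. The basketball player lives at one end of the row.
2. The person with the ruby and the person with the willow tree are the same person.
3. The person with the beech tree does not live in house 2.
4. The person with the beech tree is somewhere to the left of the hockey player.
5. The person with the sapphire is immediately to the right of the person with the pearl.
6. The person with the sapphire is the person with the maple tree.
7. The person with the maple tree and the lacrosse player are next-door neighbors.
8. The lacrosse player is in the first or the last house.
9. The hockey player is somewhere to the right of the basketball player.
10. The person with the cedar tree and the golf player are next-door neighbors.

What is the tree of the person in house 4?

willow

The basketball player is in house 1 (clue 9).
The person with the maple tree is in house 3 (clue 7).
So house 1 gets beech for tree.
So house 4 gets lacrosse for sport.
Clue 6: the person with the sapphire is in house 3.
The golf player is in house 3 (clue 10).
House 2 sport: only hockey fits.
From clue 5, the person with the pearl must be in house 2.
So house 1 gets diamond for gemstone.
House 4's gemstone must be ruby (nothing else left).
Clue 2 places the person with the willow tree in house 4.
So house 2 gets cedar for tree.
So: house 1 = diamond/beech/basketball, house 2 = pearl/cedar/hockey, house 3 = sapphire/maple/golf, house 4 = ruby/willow/lacrosse.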